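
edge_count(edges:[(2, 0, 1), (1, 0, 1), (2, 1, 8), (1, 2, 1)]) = 4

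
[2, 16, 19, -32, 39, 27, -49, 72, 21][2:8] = [19, -32, 39, 27, -49, 72]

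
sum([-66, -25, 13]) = (-66) + (-25) + 13
= -78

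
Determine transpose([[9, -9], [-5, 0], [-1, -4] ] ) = [[9, -5, -1], [-9, 0, -4]]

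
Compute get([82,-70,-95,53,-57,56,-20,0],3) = 53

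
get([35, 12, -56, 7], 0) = 35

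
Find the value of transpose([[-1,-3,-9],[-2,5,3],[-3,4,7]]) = [[-1, -2, -3], [-3, 5, 4], [-9, 3, 7]]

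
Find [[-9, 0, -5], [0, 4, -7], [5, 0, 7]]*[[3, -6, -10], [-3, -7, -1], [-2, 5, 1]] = C[0][0] = (-9)*(3) + (0)*(-3) + (-5)*(-2) = -17
C[0][1] = (-9)*(-6) + (0)*(-7) + (-5)*(5) = 29
C[0][2] = (-9)*(-10) + (0)*(-1) + (-5)*(1) = 85
C[1][0] = (0)*(3) + (4)*(-3) + (-7)*(-2) = 2
C[1][1] = (0)*(-6) + (4)*(-7) + (-7)*(5) = -63
C[1][2] = (0)*(-10) + (4)*(-1) + (-7)*(1) = -11
... (3 more cells)
= [[-17, 29, 85], [2, -63, -11], [1, 5, -43]]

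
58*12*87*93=5631336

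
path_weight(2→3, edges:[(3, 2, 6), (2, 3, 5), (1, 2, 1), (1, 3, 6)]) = 5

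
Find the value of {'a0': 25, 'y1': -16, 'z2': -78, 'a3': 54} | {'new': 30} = {'a0': 25, 'y1': -16, 'z2': -78, 'a3': 54, 'new': 30}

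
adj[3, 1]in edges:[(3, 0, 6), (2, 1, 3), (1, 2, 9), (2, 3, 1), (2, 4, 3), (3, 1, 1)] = 1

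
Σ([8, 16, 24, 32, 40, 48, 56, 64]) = 8 + 16 + 24 + 32 + 40 + 48 + 56 + 64
= 288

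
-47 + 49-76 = -74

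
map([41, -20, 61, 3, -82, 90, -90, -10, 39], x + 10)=[51, -10, 71, 13, -72, 100, -80, 0, 49]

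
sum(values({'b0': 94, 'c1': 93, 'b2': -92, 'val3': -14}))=81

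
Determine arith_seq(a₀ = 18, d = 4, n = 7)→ a_0 = 18 + 0*4 = 18
a_1 = 18 + 1*4 = 22
a_2 = 18 + 2*4 = 26
...
= [18, 22, 26, 30, 34, 38, 42]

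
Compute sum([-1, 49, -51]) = -3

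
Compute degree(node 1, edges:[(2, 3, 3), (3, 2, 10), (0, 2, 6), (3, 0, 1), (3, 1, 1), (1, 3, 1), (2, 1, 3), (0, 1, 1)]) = 4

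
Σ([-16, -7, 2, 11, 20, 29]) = (-16) + (-7) + 2 + 11 + 20 + 29
= 39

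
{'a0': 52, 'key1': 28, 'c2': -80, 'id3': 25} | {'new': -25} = {'a0': 52, 'key1': 28, 'c2': -80, 'id3': 25, 'new': -25}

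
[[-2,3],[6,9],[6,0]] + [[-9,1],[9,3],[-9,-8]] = [[-11, 4], [15, 12], [-3, -8]]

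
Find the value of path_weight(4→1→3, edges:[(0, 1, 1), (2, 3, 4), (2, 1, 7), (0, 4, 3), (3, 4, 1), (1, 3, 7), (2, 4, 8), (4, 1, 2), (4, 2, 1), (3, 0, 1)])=9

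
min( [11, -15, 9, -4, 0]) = -15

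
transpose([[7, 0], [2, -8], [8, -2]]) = [[7, 2, 8], [0, -8, -2]]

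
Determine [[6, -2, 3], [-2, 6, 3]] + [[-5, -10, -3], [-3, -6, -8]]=[[1, -12, 0], [-5, 0, -5]]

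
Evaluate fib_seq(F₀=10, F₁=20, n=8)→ [10, 20, 30, 50, 80, 130, 210, 340]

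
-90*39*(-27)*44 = 4169880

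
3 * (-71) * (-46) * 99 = 970002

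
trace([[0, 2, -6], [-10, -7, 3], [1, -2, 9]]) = diagonal: 0 + (-7) + 9
= 2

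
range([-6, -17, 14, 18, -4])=35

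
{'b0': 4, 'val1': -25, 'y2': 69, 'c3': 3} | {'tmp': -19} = {'b0': 4, 'val1': -25, 'y2': 69, 'c3': 3, 'tmp': -19}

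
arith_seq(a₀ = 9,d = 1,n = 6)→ [9, 10, 11, 12, 13, 14]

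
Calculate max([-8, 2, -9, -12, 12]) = 12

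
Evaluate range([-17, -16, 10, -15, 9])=27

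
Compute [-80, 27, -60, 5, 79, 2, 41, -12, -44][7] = -12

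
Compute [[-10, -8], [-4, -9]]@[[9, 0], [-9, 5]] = [[-18, -40], [45, -45]]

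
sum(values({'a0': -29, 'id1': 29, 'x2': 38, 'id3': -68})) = (-29) + 29 + 38 + (-68)
= -30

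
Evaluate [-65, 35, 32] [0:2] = [-65, 35]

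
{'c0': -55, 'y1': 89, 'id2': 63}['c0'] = -55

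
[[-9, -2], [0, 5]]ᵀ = [[-9, 0], [-2, 5]]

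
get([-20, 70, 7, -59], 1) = 70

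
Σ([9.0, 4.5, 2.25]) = 9.0 + 4.5 + 2.25
= 15.75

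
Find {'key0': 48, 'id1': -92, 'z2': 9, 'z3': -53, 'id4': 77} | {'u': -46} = {'key0': 48, 'id1': -92, 'z2': 9, 'z3': -53, 'id4': 77, 'u': -46}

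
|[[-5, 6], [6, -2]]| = -26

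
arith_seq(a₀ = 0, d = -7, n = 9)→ a_0 = 0 + 0*-7 = 0
a_1 = 0 + 1*-7 = -7
a_2 = 0 + 2*-7 = -14
...
= [0, -7, -14, -21, -28, -35, -42, -49, -56]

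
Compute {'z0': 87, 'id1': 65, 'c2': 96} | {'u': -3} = {'z0': 87, 'id1': 65, 'c2': 96, 'u': -3}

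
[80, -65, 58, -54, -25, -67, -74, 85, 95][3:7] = [-54, -25, -67, -74]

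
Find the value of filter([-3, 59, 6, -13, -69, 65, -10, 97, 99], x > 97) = keep x where x > 97: -3✗, 59✗, 6✗, -13✗, -69✗, 65✗, -10✗, 97✗, 99✓
= [99]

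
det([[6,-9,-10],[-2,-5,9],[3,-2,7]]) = (1)*(6)*det([[-5, 9], [-2, 7]]) + (-1)*(-9)*det([[-2, 9], [3, 7]]) + (1)*(-10)*det([[-2, -5], [3, -2]])
= -102 + -369 + -190
= -661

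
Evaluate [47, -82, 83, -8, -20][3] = -8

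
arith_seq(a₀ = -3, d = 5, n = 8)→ [-3, 2, 7, 12, 17, 22, 27, 32]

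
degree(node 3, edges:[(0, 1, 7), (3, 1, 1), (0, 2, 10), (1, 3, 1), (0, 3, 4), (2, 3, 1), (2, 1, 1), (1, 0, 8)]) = 4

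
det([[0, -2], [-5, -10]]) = (0)*(-10) - (-2)*(-5)
= -10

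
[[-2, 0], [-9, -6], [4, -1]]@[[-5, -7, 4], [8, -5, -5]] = C[0][0] = (-2)*(-5) + (0)*(8) = 10
C[0][1] = (-2)*(-7) + (0)*(-5) = 14
C[0][2] = (-2)*(4) + (0)*(-5) = -8
C[1][0] = (-9)*(-5) + (-6)*(8) = -3
C[1][1] = (-9)*(-7) + (-6)*(-5) = 93
C[1][2] = (-9)*(4) + (-6)*(-5) = -6
... (3 more cells)
= [[10, 14, -8], [-3, 93, -6], [-28, -23, 21]]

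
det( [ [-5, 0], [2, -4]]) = (-5)*(-4) - (0)*(2)
= 20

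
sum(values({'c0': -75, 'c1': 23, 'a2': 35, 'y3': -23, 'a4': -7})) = -47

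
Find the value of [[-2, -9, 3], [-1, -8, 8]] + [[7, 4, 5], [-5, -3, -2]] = [[5, -5, 8], [-6, -11, 6]]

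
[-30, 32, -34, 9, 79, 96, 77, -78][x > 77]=[79, 96]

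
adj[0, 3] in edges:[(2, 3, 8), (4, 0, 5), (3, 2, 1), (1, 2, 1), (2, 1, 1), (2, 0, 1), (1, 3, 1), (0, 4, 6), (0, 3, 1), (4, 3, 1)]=1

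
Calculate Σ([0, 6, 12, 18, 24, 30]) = 90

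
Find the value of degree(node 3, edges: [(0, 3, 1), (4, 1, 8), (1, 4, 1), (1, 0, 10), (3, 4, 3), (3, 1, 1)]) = incident: (0,3), (3,4), (3,1)
= 3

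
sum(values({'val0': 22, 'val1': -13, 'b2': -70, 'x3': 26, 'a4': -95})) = -130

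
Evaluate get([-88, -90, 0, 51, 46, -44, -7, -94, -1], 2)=0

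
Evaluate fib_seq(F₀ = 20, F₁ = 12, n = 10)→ F_2 = F_1 + F_0 = 32
F_3 = F_2 + F_1 = 44
F_4 = F_3 + F_2 = 76
...
= [20, 12, 32, 44, 76, 120, 196, 316, 512, 828]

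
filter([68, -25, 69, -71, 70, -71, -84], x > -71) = [68, -25, 69, 70]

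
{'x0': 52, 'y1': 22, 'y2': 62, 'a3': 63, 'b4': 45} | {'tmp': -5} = {'x0': 52, 'y1': 22, 'y2': 62, 'a3': 63, 'b4': 45, 'tmp': -5}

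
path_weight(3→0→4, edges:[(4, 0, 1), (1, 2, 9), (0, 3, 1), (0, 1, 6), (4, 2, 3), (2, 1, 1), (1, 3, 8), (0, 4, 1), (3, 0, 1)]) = 2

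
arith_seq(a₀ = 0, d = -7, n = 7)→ [0, -7, -14, -21, -28, -35, -42]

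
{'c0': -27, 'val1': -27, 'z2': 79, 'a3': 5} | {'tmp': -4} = {'c0': -27, 'val1': -27, 'z2': 79, 'a3': 5, 'tmp': -4}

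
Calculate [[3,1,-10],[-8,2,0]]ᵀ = [[3, -8], [1, 2], [-10, 0]]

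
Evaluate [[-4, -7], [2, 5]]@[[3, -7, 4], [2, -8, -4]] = [[-26, 84, 12], [16, -54, -12]]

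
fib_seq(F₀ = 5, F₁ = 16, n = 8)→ [5, 16, 21, 37, 58, 95, 153, 248]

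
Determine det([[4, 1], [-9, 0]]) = 9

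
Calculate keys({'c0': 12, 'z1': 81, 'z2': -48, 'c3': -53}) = ['c0', 'z1', 'z2', 'c3']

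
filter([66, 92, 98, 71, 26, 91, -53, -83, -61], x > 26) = [66, 92, 98, 71, 91]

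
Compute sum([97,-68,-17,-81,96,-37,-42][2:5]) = slice → [-17, -81, 96]
(-17) + (-81) + 96
= -2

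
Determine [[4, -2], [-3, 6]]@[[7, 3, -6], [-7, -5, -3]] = [[42, 22, -18], [-63, -39, 0]]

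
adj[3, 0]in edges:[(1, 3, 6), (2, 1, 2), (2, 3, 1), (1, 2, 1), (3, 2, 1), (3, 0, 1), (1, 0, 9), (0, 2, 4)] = 1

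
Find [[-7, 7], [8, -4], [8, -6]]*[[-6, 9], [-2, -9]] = C[0][0] = (-7)*(-6) + (7)*(-2) = 28
C[0][1] = (-7)*(9) + (7)*(-9) = -126
C[1][0] = (8)*(-6) + (-4)*(-2) = -40
C[1][1] = (8)*(9) + (-4)*(-9) = 108
C[2][0] = (8)*(-6) + (-6)*(-2) = -36
C[2][1] = (8)*(9) + (-6)*(-9) = 126
= [[28, -126], [-40, 108], [-36, 126]]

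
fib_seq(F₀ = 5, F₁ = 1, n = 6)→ F_2 = F_1 + F_0 = 6
F_3 = F_2 + F_1 = 7
F_4 = F_3 + F_2 = 13
...
= [5, 1, 6, 7, 13, 20]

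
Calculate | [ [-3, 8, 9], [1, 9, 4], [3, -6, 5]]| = -448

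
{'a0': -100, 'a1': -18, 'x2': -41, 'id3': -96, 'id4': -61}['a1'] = -18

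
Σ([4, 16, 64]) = 84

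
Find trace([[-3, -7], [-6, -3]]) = diagonal: (-3) + (-3)
= -6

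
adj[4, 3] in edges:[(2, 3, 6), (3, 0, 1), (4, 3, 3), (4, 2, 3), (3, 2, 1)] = 3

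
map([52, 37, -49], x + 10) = 52+10=62, 37+10=47, -49+10=-39
= [62, 47, -39]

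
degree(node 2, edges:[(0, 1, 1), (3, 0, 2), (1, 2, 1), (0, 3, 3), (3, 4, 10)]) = 1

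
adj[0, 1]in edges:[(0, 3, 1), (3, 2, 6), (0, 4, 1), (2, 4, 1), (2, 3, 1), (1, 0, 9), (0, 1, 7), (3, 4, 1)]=7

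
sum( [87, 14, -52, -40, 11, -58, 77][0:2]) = slice → [87, 14]
87 + 14
= 101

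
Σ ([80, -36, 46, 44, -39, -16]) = 80 + (-36) + 46 + 44 + (-39) + (-16)
= 79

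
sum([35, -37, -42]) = 35 + (-37) + (-42)
= -44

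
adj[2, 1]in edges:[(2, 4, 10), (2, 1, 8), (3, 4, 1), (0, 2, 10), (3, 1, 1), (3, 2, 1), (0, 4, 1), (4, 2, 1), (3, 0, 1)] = 8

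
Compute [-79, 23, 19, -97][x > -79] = [23, 19]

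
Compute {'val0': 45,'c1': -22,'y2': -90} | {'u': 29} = {'val0': 45, 'c1': -22, 'y2': -90, 'u': 29}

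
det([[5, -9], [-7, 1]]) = (5)*(1) - (-9)*(-7)
= -58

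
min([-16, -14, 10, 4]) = -16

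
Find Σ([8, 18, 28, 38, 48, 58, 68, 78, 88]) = 8 + 18 + 28 + 38 + 48 + 58 + 68 + 78 + 88
= 432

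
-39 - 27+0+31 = -35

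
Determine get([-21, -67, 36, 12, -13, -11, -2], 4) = -13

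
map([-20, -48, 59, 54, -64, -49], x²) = (-20)²=400, (-48)²=2304, (59)²=3481, (54)²=2916, (-64)²=4096, (-49)²=2401
= [400, 2304, 3481, 2916, 4096, 2401]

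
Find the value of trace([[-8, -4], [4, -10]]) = diagonal: (-8) + (-10)
= -18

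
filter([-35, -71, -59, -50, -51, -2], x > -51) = keep x where x > -51: -35✓, -71✗, -59✗, -50✓, -51✗, -2✓
= [-35, -50, -2]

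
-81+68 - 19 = -32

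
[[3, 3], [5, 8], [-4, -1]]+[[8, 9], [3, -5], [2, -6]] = [[11, 12], [8, 3], [-2, -7]]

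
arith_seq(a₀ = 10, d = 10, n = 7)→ a_0 = 10 + 0*10 = 10
a_1 = 10 + 1*10 = 20
a_2 = 10 + 2*10 = 30
...
= [10, 20, 30, 40, 50, 60, 70]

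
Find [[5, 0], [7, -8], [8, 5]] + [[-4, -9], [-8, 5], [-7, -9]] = [[1, -9], [-1, -3], [1, -4]]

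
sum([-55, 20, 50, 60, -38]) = (-55) + 20 + 50 + 60 + (-38)
= 37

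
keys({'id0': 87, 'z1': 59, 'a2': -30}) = ['id0', 'z1', 'a2']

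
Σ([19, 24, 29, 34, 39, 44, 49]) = 238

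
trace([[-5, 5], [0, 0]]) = diagonal: (-5) + 0
= -5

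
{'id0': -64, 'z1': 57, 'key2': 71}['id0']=-64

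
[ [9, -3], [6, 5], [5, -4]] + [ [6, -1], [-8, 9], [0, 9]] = [[15, -4], [-2, 14], [5, 5]]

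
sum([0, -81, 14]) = -67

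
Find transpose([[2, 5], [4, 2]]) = [[2, 4], [5, 2]]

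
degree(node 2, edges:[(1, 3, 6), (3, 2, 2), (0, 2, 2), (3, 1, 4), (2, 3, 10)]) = incident: (3,2), (0,2), (2,3)
= 3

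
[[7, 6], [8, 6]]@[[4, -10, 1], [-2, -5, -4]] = [[16, -100, -17], [20, -110, -16]]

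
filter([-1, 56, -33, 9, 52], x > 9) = [56, 52]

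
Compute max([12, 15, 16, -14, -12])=16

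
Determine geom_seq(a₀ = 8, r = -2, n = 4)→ a_0 = 8*(-2)^0 = 8
a_1 = 8*(-2)^1 = -16
a_2 = 8*(-2)^2 = 32
...
= [8, -16, 32, -64]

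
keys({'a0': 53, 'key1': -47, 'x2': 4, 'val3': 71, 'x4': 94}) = ['a0', 'key1', 'x2', 'val3', 'x4']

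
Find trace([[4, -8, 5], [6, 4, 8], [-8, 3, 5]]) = 13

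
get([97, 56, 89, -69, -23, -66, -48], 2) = 89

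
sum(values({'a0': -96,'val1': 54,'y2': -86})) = -128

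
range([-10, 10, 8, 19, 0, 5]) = 29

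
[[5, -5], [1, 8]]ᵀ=[[5, 1], [-5, 8]]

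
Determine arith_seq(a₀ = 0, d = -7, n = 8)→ a_0 = 0 + 0*-7 = 0
a_1 = 0 + 1*-7 = -7
a_2 = 0 + 2*-7 = -14
...
= [0, -7, -14, -21, -28, -35, -42, -49]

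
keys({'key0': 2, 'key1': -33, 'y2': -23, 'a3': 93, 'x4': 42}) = ['key0', 'key1', 'y2', 'a3', 'x4']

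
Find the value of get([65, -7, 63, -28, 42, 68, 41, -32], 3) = -28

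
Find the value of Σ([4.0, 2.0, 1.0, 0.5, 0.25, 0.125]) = 4.0 + 2.0 + 1.0 + 0.5 + 0.25 + 0.125
= 7.875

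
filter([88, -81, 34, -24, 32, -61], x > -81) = [88, 34, -24, 32, -61]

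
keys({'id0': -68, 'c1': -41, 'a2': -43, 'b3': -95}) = ['id0', 'c1', 'a2', 'b3']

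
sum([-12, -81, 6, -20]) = -107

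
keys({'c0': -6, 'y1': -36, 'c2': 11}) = ['c0', 'y1', 'c2']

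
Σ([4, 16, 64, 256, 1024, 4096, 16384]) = 21844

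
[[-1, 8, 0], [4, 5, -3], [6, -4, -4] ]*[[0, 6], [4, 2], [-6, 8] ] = C[0][0] = (-1)*(0) + (8)*(4) + (0)*(-6) = 32
C[0][1] = (-1)*(6) + (8)*(2) + (0)*(8) = 10
C[1][0] = (4)*(0) + (5)*(4) + (-3)*(-6) = 38
C[1][1] = (4)*(6) + (5)*(2) + (-3)*(8) = 10
C[2][0] = (6)*(0) + (-4)*(4) + (-4)*(-6) = 8
C[2][1] = (6)*(6) + (-4)*(2) + (-4)*(8) = -4
= [[32, 10], [38, 10], [8, -4]]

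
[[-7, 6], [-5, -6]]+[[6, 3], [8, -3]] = [[-1, 9], [3, -9]]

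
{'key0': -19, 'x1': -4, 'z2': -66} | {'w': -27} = {'key0': -19, 'x1': -4, 'z2': -66, 'w': -27}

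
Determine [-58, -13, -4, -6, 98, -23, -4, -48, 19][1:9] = [-13, -4, -6, 98, -23, -4, -48, 19]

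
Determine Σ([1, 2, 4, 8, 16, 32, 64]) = 1 + 2 + 4 + 8 + 16 + 32 + 64
= 127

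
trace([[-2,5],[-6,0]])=diagonal: (-2) + 0
= -2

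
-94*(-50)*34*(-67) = -10706600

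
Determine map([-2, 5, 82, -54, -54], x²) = (-2)²=4, (5)²=25, (82)²=6724, (-54)²=2916, (-54)²=2916
= [4, 25, 6724, 2916, 2916]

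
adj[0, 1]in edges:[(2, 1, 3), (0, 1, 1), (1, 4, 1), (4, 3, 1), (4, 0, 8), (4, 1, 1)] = 1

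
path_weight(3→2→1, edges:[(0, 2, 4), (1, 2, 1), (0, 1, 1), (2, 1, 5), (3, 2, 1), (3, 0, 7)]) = w(3→2)=1 + w(2→1)=5
= 6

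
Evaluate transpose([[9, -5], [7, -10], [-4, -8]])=[[9, 7, -4], [-5, -10, -8]]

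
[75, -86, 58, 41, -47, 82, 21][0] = 75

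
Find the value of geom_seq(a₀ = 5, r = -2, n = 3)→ [5, -10, 20]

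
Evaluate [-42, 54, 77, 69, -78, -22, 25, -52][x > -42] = [54, 77, 69, -22, 25]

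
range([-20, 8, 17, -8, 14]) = 37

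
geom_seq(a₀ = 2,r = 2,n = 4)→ a_0 = 2*2^0 = 2
a_1 = 2*2^1 = 4
a_2 = 2*2^2 = 8
...
= [2, 4, 8, 16]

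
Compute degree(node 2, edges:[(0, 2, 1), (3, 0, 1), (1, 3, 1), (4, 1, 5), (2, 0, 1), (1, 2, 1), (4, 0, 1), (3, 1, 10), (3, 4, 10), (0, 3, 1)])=3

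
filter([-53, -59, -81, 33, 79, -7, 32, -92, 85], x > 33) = keep x where x > 33: -53✗, -59✗, -81✗, 33✗, 79✓, -7✗, 32✗, -92✗, 85✓
= [79, 85]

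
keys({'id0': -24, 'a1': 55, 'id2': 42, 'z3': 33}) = ['id0', 'a1', 'id2', 'z3']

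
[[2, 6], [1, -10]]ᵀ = [[2, 1], [6, -10]]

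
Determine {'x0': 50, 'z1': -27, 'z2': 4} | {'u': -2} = {'x0': 50, 'z1': -27, 'z2': 4, 'u': -2}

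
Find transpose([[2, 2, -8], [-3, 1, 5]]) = [[2, -3], [2, 1], [-8, 5]]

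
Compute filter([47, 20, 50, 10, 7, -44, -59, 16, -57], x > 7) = [47, 20, 50, 10, 16]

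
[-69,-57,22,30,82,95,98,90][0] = -69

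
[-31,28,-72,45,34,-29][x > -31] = [28, 45, 34, -29]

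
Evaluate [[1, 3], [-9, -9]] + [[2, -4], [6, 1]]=[[3, -1], [-3, -8]]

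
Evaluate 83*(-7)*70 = -40670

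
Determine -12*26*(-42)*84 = 1100736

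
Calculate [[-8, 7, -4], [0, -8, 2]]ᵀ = [[-8, 0], [7, -8], [-4, 2]]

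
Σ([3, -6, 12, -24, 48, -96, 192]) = 129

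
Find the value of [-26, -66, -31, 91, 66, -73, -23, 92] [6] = -23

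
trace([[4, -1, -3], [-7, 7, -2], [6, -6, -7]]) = diagonal: 4 + 7 + (-7)
= 4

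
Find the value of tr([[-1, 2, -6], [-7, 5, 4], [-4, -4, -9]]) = diagonal: (-1) + 5 + (-9)
= -5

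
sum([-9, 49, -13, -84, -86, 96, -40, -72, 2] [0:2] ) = 40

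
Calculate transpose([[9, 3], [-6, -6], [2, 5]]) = [[9, -6, 2], [3, -6, 5]]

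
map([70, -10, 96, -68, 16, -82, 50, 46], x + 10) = 70+10=80, -10+10=0, 96+10=106, -68+10=-58, 16+10=26, -82+10=-72, 50+10=60, 46+10=56
= [80, 0, 106, -58, 26, -72, 60, 56]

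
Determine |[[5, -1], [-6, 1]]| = -1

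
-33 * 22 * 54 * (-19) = 744876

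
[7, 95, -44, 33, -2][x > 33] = [95]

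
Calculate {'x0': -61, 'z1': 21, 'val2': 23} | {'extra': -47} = {'x0': -61, 'z1': 21, 'val2': 23, 'extra': -47}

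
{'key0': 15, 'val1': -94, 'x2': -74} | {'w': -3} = {'key0': 15, 'val1': -94, 'x2': -74, 'w': -3}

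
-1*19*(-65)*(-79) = -97565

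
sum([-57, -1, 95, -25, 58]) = (-57) + (-1) + 95 + (-25) + 58
= 70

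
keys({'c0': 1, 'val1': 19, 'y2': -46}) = ['c0', 'val1', 'y2']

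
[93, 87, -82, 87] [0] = 93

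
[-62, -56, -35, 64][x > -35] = [64]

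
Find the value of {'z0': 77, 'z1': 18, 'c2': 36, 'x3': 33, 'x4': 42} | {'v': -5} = {'z0': 77, 'z1': 18, 'c2': 36, 'x3': 33, 'x4': 42, 'v': -5}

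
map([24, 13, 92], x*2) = [48, 26, 184]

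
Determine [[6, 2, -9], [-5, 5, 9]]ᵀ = [[6, -5], [2, 5], [-9, 9]]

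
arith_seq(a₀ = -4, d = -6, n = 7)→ [-4, -10, -16, -22, -28, -34, -40]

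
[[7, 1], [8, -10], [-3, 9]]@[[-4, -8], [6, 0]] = [[-22, -56], [-92, -64], [66, 24]]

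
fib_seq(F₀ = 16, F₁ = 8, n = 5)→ F_2 = F_1 + F_0 = 24
F_3 = F_2 + F_1 = 32
F_4 = F_3 + F_2 = 56
= [16, 8, 24, 32, 56]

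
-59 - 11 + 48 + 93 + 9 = 80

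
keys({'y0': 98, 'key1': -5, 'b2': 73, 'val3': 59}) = ['y0', 'key1', 'b2', 'val3']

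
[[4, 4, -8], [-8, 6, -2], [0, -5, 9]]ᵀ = [[4, -8, 0], [4, 6, -5], [-8, -2, 9]]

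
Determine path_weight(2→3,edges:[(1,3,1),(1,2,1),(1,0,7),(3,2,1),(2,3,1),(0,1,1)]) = w(2→3)=1
= 1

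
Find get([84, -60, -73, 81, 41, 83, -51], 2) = -73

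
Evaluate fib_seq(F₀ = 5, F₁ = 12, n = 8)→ F_2 = F_1 + F_0 = 17
F_3 = F_2 + F_1 = 29
F_4 = F_3 + F_2 = 46
...
= [5, 12, 17, 29, 46, 75, 121, 196]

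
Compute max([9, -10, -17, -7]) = 9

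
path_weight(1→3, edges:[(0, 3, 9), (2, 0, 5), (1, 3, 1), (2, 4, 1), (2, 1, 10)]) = w(1→3)=1
= 1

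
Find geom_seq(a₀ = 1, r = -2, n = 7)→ [1, -2, 4, -8, 16, -32, 64]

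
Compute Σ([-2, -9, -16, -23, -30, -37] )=-117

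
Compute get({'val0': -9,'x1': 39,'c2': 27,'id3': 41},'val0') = -9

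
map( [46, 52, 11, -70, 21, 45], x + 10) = [56, 62, 21, -60, 31, 55]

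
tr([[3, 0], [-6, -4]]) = -1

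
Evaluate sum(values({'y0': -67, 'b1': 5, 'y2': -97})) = -159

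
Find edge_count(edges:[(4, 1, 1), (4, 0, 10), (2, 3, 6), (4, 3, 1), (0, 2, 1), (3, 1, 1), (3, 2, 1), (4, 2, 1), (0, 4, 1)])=9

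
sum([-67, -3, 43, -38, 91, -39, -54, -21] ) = -88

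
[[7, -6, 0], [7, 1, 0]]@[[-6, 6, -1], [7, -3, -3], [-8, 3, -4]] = [[-84, 60, 11], [-35, 39, -10]]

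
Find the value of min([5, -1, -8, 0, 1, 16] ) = -8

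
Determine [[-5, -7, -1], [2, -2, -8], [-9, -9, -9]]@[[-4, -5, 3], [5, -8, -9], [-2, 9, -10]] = C[0][0] = (-5)*(-4) + (-7)*(5) + (-1)*(-2) = -13
C[0][1] = (-5)*(-5) + (-7)*(-8) + (-1)*(9) = 72
C[0][2] = (-5)*(3) + (-7)*(-9) + (-1)*(-10) = 58
C[1][0] = (2)*(-4) + (-2)*(5) + (-8)*(-2) = -2
C[1][1] = (2)*(-5) + (-2)*(-8) + (-8)*(9) = -66
C[1][2] = (2)*(3) + (-2)*(-9) + (-8)*(-10) = 104
... (3 more cells)
= [[-13, 72, 58], [-2, -66, 104], [9, 36, 144]]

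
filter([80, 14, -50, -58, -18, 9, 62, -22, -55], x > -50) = keep x where x > -50: 80✓, 14✓, -50✗, -58✗, -18✓, 9✓, 62✓, -22✓, -55✗
= [80, 14, -18, 9, 62, -22]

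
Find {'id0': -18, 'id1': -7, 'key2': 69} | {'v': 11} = {'id0': -18, 'id1': -7, 'key2': 69, 'v': 11}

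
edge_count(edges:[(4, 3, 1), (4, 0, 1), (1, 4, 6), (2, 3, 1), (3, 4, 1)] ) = 5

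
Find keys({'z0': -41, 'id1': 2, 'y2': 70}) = ['z0', 'id1', 'y2']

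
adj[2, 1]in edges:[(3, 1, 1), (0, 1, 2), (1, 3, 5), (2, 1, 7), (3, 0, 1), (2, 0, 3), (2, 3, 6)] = 7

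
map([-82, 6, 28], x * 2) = [-164, 12, 56]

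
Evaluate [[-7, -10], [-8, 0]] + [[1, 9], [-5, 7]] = [[-6, -1], [-13, 7]]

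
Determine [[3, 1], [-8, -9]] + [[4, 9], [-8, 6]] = [[7, 10], [-16, -3]]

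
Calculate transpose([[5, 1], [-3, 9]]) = [[5, -3], [1, 9]]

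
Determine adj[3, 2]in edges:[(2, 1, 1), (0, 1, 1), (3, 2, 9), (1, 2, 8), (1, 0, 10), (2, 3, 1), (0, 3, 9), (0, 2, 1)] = 9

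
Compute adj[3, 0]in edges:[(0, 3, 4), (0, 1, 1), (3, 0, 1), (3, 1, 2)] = 1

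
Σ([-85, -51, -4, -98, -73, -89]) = -400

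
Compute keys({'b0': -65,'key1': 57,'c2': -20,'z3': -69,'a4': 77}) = ['b0', 'key1', 'c2', 'z3', 'a4']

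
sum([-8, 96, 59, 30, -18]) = (-8) + 96 + 59 + 30 + (-18)
= 159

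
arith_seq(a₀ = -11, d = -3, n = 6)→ [-11, -14, -17, -20, -23, -26]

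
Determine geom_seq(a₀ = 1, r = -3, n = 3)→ [1, -3, 9]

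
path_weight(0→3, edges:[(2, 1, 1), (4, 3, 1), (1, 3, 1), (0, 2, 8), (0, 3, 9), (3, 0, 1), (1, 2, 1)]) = 9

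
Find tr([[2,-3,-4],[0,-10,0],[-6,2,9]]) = 1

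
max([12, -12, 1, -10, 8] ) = 12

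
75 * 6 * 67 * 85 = 2562750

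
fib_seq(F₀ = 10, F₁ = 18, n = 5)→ F_2 = F_1 + F_0 = 28
F_3 = F_2 + F_1 = 46
F_4 = F_3 + F_2 = 74
= [10, 18, 28, 46, 74]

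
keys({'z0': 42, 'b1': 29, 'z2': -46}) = ['z0', 'b1', 'z2']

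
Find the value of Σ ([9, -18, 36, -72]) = -45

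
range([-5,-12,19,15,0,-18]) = 37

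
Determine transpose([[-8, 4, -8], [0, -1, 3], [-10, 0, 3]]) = [[-8, 0, -10], [4, -1, 0], [-8, 3, 3]]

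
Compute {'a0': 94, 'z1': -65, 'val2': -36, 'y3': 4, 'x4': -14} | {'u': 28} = {'a0': 94, 'z1': -65, 'val2': -36, 'y3': 4, 'x4': -14, 'u': 28}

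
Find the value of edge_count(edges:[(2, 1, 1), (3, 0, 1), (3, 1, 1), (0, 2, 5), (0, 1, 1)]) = 5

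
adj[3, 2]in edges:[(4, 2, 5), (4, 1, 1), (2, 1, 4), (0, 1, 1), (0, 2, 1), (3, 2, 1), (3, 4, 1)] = 1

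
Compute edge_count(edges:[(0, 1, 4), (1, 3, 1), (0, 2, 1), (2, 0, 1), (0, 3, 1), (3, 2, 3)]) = 6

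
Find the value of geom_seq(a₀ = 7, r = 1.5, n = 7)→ [7.0, 10.5, 15.75, 23.625, 35.4375, 53.15625, 79.734375]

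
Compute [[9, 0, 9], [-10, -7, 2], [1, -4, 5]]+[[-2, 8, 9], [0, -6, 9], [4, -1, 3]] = [[7, 8, 18], [-10, -13, 11], [5, -5, 8]]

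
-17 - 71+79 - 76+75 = -10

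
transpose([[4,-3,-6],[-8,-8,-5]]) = [[4, -8], [-3, -8], [-6, -5]]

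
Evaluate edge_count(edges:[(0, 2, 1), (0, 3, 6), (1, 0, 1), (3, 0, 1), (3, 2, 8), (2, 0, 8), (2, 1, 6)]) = 7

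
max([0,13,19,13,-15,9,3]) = 19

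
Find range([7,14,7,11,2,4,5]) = 12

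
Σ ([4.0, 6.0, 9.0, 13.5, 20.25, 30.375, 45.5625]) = 4.0 + 6.0 + 9.0 + 13.5 + 20.25 + 30.375 + 45.5625
= 128.6875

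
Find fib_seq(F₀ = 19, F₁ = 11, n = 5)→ F_2 = F_1 + F_0 = 30
F_3 = F_2 + F_1 = 41
F_4 = F_3 + F_2 = 71
= [19, 11, 30, 41, 71]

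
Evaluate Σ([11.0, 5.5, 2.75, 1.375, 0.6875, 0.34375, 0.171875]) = 11.0 + 5.5 + 2.75 + 1.375 + 0.6875 + 0.34375 + 0.171875
= 21.828125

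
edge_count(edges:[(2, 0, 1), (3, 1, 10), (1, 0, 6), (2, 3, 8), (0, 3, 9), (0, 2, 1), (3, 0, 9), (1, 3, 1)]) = 8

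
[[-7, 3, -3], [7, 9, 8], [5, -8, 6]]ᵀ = [[-7, 7, 5], [3, 9, -8], [-3, 8, 6]]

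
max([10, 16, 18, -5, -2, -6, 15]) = 18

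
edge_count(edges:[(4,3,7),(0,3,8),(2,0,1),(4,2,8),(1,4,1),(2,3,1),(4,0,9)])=7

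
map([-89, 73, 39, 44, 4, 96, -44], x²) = (-89)²=7921, (73)²=5329, (39)²=1521, (44)²=1936, (4)²=16, (96)²=9216, (-44)²=1936
= [7921, 5329, 1521, 1936, 16, 9216, 1936]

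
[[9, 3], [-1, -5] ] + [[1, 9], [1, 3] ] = [[10, 12], [0, -2]]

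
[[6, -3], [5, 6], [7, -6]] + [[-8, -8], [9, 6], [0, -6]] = [[-2, -11], [14, 12], [7, -12]]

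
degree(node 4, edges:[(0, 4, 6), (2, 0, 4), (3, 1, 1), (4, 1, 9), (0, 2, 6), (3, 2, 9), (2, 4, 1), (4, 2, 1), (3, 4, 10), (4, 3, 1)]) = incident: (0,4), (4,1), (2,4), (4,2), (3,4), (4,3)
= 6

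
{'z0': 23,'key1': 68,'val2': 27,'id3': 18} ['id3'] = 18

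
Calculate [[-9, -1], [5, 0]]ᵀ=[[-9, 5], [-1, 0]]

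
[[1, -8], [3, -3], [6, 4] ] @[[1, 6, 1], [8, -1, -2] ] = C[0][0] = (1)*(1) + (-8)*(8) = -63
C[0][1] = (1)*(6) + (-8)*(-1) = 14
C[0][2] = (1)*(1) + (-8)*(-2) = 17
C[1][0] = (3)*(1) + (-3)*(8) = -21
C[1][1] = (3)*(6) + (-3)*(-1) = 21
C[1][2] = (3)*(1) + (-3)*(-2) = 9
... (3 more cells)
= [[-63, 14, 17], [-21, 21, 9], [38, 32, -2]]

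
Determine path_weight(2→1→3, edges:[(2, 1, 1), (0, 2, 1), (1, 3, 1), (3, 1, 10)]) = 2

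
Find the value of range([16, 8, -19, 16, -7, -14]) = 35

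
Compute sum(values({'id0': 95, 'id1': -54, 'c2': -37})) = 4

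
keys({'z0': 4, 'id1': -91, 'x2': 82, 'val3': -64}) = ['z0', 'id1', 'x2', 'val3']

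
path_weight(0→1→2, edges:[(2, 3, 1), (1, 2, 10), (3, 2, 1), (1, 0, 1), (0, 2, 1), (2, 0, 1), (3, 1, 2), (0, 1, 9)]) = w(0→1)=9 + w(1→2)=10
= 19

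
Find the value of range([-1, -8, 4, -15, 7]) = 22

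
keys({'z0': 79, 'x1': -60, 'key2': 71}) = ['z0', 'x1', 'key2']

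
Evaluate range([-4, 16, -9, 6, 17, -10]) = 27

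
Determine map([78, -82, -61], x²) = (78)²=6084, (-82)²=6724, (-61)²=3721
= [6084, 6724, 3721]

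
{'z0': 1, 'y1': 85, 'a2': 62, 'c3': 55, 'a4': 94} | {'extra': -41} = {'z0': 1, 'y1': 85, 'a2': 62, 'c3': 55, 'a4': 94, 'extra': -41}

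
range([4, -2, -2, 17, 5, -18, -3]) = 35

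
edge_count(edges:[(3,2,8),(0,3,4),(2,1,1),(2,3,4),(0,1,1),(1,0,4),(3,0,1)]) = 7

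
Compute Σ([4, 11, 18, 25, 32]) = 4 + 11 + 18 + 25 + 32
= 90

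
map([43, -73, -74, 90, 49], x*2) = [86, -146, -148, 180, 98]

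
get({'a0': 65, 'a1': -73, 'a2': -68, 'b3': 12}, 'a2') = -68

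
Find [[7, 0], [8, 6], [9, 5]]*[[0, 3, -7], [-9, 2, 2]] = [[0, 21, -49], [-54, 36, -44], [-45, 37, -53]]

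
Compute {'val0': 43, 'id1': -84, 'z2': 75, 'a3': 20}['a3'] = 20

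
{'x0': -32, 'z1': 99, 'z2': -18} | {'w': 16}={'x0': -32, 'z1': 99, 'z2': -18, 'w': 16}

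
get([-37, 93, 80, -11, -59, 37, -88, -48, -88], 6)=-88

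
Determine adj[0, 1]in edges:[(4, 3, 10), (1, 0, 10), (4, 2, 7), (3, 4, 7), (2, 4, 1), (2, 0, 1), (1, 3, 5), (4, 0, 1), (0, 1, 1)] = 1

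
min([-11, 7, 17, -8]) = -11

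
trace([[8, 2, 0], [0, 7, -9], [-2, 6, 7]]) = 22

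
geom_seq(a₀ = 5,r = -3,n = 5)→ a_0 = 5*(-3)^0 = 5
a_1 = 5*(-3)^1 = -15
a_2 = 5*(-3)^2 = 45
...
= [5, -15, 45, -135, 405]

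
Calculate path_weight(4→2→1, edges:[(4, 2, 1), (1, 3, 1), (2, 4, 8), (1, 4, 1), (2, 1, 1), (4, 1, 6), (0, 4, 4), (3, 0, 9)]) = 2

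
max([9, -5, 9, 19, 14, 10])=19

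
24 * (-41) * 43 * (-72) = 3046464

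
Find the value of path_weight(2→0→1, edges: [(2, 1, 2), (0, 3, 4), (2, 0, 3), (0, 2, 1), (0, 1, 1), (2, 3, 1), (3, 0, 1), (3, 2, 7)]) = 4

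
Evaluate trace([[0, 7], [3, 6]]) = diagonal: 0 + 6
= 6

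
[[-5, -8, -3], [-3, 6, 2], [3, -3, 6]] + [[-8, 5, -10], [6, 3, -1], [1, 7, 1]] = [[-13, -3, -13], [3, 9, 1], [4, 4, 7]]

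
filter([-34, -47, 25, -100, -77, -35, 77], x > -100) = keep x where x > -100: -34✓, -47✓, 25✓, -100✗, -77✓, -35✓, 77✓
= [-34, -47, 25, -77, -35, 77]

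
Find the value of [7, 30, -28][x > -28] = [7, 30]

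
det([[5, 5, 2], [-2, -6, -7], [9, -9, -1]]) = (1)*(5)*det([[-6, -7], [-9, -1]]) + (-1)*(5)*det([[-2, -7], [9, -1]]) + (1)*(2)*det([[-2, -6], [9, -9]])
= -285 + -325 + 144
= -466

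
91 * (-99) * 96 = -864864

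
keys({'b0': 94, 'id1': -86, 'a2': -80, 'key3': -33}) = ['b0', 'id1', 'a2', 'key3']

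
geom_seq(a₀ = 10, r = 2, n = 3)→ [10, 20, 40]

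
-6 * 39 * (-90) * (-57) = -1200420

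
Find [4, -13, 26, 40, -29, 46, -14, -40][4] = -29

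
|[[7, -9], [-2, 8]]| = 38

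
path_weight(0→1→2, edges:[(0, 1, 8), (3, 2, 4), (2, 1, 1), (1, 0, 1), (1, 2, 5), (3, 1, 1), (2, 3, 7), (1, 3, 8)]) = w(0→1)=8 + w(1→2)=5
= 13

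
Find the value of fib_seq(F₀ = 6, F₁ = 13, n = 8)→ F_2 = F_1 + F_0 = 19
F_3 = F_2 + F_1 = 32
F_4 = F_3 + F_2 = 51
...
= [6, 13, 19, 32, 51, 83, 134, 217]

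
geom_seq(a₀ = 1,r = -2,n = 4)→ [1, -2, 4, -8]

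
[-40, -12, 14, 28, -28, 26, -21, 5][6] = -21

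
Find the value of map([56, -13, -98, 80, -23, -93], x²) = (56)²=3136, (-13)²=169, (-98)²=9604, (80)²=6400, (-23)²=529, (-93)²=8649
= [3136, 169, 9604, 6400, 529, 8649]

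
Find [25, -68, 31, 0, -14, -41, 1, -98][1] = -68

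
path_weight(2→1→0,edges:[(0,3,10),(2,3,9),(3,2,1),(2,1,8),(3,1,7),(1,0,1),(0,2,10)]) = w(2→1)=8 + w(1→0)=1
= 9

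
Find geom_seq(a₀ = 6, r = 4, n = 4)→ [6, 24, 96, 384]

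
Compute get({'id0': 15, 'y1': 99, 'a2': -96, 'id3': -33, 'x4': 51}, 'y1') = 99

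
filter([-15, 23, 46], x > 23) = [46]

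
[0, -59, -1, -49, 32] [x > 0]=keep x where x > 0: 0✗, -59✗, -1✗, -49✗, 32✓
= [32]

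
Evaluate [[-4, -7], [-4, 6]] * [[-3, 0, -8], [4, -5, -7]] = C[0][0] = (-4)*(-3) + (-7)*(4) = -16
C[0][1] = (-4)*(0) + (-7)*(-5) = 35
C[0][2] = (-4)*(-8) + (-7)*(-7) = 81
C[1][0] = (-4)*(-3) + (6)*(4) = 36
C[1][1] = (-4)*(0) + (6)*(-5) = -30
C[1][2] = (-4)*(-8) + (6)*(-7) = -10
= [[-16, 35, 81], [36, -30, -10]]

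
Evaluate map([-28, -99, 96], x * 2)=-28*2=-56, -99*2=-198, 96*2=192
= [-56, -198, 192]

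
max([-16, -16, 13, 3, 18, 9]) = 18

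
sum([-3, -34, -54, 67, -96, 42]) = -78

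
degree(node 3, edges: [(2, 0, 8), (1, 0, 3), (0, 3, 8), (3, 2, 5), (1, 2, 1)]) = 2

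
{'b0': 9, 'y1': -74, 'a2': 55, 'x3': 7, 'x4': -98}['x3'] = 7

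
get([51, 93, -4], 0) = 51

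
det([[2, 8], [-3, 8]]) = (2)*(8) - (8)*(-3)
= 40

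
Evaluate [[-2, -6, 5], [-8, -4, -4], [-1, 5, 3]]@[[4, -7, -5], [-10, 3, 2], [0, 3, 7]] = C[0][0] = (-2)*(4) + (-6)*(-10) + (5)*(0) = 52
C[0][1] = (-2)*(-7) + (-6)*(3) + (5)*(3) = 11
C[0][2] = (-2)*(-5) + (-6)*(2) + (5)*(7) = 33
C[1][0] = (-8)*(4) + (-4)*(-10) + (-4)*(0) = 8
C[1][1] = (-8)*(-7) + (-4)*(3) + (-4)*(3) = 32
C[1][2] = (-8)*(-5) + (-4)*(2) + (-4)*(7) = 4
... (3 more cells)
= [[52, 11, 33], [8, 32, 4], [-54, 31, 36]]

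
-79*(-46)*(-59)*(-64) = 13721984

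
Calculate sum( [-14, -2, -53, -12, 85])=(-14) + (-2) + (-53) + (-12) + 85
= 4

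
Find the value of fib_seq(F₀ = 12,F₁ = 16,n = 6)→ [12, 16, 28, 44, 72, 116]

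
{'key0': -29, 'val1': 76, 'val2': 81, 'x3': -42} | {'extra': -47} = {'key0': -29, 'val1': 76, 'val2': 81, 'x3': -42, 'extra': -47}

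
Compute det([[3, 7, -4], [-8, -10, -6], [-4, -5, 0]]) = (1)*(3)*det([[-10, -6], [-5, 0]]) + (-1)*(7)*det([[-8, -6], [-4, 0]]) + (1)*(-4)*det([[-8, -10], [-4, -5]])
= -90 + 168 + 0
= 78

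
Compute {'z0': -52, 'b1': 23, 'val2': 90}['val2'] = 90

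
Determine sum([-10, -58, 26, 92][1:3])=-32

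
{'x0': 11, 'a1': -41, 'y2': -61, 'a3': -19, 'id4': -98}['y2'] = -61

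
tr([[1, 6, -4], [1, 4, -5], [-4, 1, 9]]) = 14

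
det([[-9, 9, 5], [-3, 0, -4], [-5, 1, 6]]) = (1)*(-9)*det([[0, -4], [1, 6]]) + (-1)*(9)*det([[-3, -4], [-5, 6]]) + (1)*(5)*det([[-3, 0], [-5, 1]])
= -36 + 342 + -15
= 291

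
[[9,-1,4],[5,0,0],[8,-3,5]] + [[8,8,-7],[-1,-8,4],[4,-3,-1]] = [[17, 7, -3], [4, -8, 4], [12, -6, 4]]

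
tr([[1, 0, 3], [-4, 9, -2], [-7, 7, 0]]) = diagonal: 1 + 9 + 0
= 10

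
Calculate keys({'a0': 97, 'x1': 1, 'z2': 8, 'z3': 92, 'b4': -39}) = ['a0', 'x1', 'z2', 'z3', 'b4']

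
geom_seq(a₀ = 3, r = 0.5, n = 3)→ [3.0, 1.5, 0.75]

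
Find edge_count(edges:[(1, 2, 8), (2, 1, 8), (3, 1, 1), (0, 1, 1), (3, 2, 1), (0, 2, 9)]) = 6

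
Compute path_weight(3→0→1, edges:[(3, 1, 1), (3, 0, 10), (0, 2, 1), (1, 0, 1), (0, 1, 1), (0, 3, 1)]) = 11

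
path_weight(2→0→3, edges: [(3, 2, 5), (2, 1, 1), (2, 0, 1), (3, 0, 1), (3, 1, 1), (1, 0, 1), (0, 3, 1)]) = 2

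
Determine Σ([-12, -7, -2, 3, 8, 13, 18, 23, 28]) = 72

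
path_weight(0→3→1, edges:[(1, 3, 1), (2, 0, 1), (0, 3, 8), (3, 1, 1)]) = w(0→3)=8 + w(3→1)=1
= 9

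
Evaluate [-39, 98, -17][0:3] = [-39, 98, -17]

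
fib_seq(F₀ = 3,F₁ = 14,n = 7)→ [3, 14, 17, 31, 48, 79, 127]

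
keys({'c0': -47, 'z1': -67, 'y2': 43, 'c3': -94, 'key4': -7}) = ['c0', 'z1', 'y2', 'c3', 'key4']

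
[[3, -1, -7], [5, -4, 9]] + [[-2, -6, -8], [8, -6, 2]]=[[1, -7, -15], [13, -10, 11]]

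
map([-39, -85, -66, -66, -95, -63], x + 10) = [-29, -75, -56, -56, -85, -53]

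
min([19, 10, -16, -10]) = -16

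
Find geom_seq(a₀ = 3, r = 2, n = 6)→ a_0 = 3*2^0 = 3
a_1 = 3*2^1 = 6
a_2 = 3*2^2 = 12
...
= [3, 6, 12, 24, 48, 96]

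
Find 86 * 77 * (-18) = -119196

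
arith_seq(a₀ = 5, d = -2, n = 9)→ [5, 3, 1, -1, -3, -5, -7, -9, -11]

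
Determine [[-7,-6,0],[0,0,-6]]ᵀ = [[-7, 0], [-6, 0], [0, -6]]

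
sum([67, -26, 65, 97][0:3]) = slice → [67, -26, 65]
67 + (-26) + 65
= 106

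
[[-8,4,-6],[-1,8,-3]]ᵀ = [[-8, -1], [4, 8], [-6, -3]]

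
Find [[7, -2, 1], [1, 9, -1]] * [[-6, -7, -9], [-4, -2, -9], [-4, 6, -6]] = C[0][0] = (7)*(-6) + (-2)*(-4) + (1)*(-4) = -38
C[0][1] = (7)*(-7) + (-2)*(-2) + (1)*(6) = -39
C[0][2] = (7)*(-9) + (-2)*(-9) + (1)*(-6) = -51
C[1][0] = (1)*(-6) + (9)*(-4) + (-1)*(-4) = -38
C[1][1] = (1)*(-7) + (9)*(-2) + (-1)*(6) = -31
C[1][2] = (1)*(-9) + (9)*(-9) + (-1)*(-6) = -84
= [[-38, -39, -51], [-38, -31, -84]]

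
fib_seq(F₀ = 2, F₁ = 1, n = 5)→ [2, 1, 3, 4, 7]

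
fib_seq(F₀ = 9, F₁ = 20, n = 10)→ [9, 20, 29, 49, 78, 127, 205, 332, 537, 869]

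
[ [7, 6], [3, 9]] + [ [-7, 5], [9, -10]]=[[0, 11], [12, -1]]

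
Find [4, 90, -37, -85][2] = -37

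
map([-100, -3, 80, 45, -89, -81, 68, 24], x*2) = -100*2=-200, -3*2=-6, 80*2=160, 45*2=90, -89*2=-178, -81*2=-162, 68*2=136, 24*2=48
= [-200, -6, 160, 90, -178, -162, 136, 48]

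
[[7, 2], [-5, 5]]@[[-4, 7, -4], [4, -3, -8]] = C[0][0] = (7)*(-4) + (2)*(4) = -20
C[0][1] = (7)*(7) + (2)*(-3) = 43
C[0][2] = (7)*(-4) + (2)*(-8) = -44
C[1][0] = (-5)*(-4) + (5)*(4) = 40
C[1][1] = (-5)*(7) + (5)*(-3) = -50
C[1][2] = (-5)*(-4) + (5)*(-8) = -20
= [[-20, 43, -44], [40, -50, -20]]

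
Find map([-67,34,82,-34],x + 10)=-67+10=-57, 34+10=44, 82+10=92, -34+10=-24
= [-57, 44, 92, -24]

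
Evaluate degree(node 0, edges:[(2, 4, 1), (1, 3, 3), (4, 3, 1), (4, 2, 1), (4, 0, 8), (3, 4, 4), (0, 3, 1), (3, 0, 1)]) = incident: (4,0), (0,3), (3,0)
= 3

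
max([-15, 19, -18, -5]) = 19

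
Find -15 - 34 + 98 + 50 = 99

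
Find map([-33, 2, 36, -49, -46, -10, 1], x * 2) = [-66, 4, 72, -98, -92, -20, 2]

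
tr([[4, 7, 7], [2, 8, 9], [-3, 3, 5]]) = 17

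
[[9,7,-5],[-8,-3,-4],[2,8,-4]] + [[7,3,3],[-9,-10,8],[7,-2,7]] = [[16, 10, -2], [-17, -13, 4], [9, 6, 3]]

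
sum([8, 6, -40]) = -26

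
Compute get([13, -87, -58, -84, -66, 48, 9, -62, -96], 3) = -84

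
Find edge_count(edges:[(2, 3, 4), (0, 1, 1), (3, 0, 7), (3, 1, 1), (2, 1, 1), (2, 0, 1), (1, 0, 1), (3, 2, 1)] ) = 8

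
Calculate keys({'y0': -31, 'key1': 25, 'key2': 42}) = ['y0', 'key1', 'key2']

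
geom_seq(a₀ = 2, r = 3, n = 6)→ a_0 = 2*3^0 = 2
a_1 = 2*3^1 = 6
a_2 = 2*3^2 = 18
...
= [2, 6, 18, 54, 162, 486]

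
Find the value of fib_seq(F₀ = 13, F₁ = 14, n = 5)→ F_2 = F_1 + F_0 = 27
F_3 = F_2 + F_1 = 41
F_4 = F_3 + F_2 = 68
= [13, 14, 27, 41, 68]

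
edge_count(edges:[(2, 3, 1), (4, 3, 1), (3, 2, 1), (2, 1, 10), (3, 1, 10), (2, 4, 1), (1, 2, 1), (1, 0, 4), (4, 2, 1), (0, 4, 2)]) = 10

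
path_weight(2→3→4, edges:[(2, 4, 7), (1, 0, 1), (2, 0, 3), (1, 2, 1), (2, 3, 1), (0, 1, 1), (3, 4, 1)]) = 2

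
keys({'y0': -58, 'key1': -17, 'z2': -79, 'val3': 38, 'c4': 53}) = ['y0', 'key1', 'z2', 'val3', 'c4']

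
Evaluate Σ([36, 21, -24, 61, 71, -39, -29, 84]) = 36 + 21 + (-24) + 61 + 71 + (-39) + (-29) + 84
= 181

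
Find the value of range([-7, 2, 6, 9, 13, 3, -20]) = 33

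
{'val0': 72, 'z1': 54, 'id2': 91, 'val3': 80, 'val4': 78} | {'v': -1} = {'val0': 72, 'z1': 54, 'id2': 91, 'val3': 80, 'val4': 78, 'v': -1}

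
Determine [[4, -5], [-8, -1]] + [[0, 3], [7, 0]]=[[4, -2], [-1, -1]]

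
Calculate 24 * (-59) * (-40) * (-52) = -2945280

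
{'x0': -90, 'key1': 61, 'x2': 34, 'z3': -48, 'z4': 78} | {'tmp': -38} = {'x0': -90, 'key1': 61, 'x2': 34, 'z3': -48, 'z4': 78, 'tmp': -38}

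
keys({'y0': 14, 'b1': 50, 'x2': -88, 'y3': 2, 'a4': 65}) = ['y0', 'b1', 'x2', 'y3', 'a4']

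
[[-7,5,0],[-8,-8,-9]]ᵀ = [[-7, -8], [5, -8], [0, -9]]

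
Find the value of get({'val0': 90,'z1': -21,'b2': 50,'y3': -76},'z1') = -21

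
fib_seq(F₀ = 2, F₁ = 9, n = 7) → F_2 = F_1 + F_0 = 11
F_3 = F_2 + F_1 = 20
F_4 = F_3 + F_2 = 31
...
= [2, 9, 11, 20, 31, 51, 82]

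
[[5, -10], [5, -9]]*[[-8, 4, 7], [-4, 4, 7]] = [[0, -20, -35], [-4, -16, -28]]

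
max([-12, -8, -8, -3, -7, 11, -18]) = 11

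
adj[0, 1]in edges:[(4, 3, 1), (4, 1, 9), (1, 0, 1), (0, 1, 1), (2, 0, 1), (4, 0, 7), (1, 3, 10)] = 1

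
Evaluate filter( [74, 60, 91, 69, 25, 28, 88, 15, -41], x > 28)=[74, 60, 91, 69, 88]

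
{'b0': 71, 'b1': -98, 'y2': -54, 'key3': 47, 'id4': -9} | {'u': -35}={'b0': 71, 'b1': -98, 'y2': -54, 'key3': 47, 'id4': -9, 'u': -35}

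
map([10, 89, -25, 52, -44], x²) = (10)²=100, (89)²=7921, (-25)²=625, (52)²=2704, (-44)²=1936
= [100, 7921, 625, 2704, 1936]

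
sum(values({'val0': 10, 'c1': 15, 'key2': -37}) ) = 10 + 15 + (-37)
= -12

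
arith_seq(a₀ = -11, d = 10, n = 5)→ [-11, -1, 9, 19, 29]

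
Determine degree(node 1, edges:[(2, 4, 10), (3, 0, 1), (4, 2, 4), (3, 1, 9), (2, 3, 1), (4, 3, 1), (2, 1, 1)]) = 2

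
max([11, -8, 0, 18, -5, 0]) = 18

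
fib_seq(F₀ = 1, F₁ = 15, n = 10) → F_2 = F_1 + F_0 = 16
F_3 = F_2 + F_1 = 31
F_4 = F_3 + F_2 = 47
...
= [1, 15, 16, 31, 47, 78, 125, 203, 328, 531]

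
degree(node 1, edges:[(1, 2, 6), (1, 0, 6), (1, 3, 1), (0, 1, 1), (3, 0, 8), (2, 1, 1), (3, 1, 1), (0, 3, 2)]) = incident: (1,2), (1,0), (1,3), (0,1), (2,1), (3,1)
= 6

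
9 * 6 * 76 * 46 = 188784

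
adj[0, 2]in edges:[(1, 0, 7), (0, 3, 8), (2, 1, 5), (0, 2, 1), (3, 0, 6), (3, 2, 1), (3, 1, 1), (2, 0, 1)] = 1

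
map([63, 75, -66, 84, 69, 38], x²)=[3969, 5625, 4356, 7056, 4761, 1444]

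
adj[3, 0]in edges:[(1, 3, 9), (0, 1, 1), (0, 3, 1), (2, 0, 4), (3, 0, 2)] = 2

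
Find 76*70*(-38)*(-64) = 12938240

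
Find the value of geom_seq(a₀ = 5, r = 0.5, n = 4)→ a_0 = 5*0.5^0 = 5.0
a_1 = 5*0.5^1 = 2.5
a_2 = 5*0.5^2 = 1.25
...
= [5.0, 2.5, 1.25, 0.625]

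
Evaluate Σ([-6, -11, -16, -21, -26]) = -80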